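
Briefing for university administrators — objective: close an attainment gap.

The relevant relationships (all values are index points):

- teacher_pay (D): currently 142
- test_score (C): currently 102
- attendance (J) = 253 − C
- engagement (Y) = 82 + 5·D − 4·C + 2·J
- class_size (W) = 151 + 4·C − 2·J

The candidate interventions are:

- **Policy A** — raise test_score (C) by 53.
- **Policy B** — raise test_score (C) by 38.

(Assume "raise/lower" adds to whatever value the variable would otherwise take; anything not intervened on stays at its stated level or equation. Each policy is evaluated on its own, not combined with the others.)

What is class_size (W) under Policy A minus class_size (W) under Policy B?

Policy A (C + 53):
  C = 102 + 53 = 155
  J = 253 − 155 = 98
  W = 151 + 4·155 − 2·98 = 575
Policy B (C + 38):
  C = 102 + 38 = 140
  J = 253 − 140 = 113
  W = 151 + 4·140 − 2·113 = 485
W: 575 − 485 = 90

90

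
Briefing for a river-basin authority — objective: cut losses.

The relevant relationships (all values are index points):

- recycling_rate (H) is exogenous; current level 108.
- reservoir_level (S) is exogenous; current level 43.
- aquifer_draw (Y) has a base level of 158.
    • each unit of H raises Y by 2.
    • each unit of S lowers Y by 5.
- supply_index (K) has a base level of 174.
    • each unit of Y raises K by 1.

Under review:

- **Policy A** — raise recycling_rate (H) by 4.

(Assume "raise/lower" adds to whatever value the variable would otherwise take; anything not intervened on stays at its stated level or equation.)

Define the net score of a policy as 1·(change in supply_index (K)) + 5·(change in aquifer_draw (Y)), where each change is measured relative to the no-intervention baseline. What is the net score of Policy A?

Baseline:
  H = 108
  S = 43
  Y = 158 + 2·108 − 5·43 = 159
  K = 174 + 159 = 333
Policy A (H + 4):
  H = 108 + 4 = 112
  S = 43
  Y = 158 + 2·112 − 5·43 = 167
  K = 174 + 167 = 341
ΔK = 341 − 333 = 8; ΔY = 167 − 159 = 8
Score = 1·8 + 5·8 = 48

48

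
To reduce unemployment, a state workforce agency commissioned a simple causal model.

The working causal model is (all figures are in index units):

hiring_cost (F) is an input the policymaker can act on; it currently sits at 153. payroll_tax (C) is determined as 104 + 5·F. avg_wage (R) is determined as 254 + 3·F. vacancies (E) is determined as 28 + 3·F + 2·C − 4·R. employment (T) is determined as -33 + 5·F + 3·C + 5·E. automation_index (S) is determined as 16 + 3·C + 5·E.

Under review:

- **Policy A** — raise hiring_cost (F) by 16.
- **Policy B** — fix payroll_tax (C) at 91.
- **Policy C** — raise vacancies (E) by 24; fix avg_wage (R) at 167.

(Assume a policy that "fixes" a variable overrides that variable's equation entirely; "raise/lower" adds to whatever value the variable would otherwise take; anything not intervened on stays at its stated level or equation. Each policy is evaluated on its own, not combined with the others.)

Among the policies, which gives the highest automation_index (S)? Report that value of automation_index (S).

Policy A (F + 16):
  F = 153 + 16 = 169
  C = 104 + 5·169 = 949
  R = 254 + 3·169 = 761
  E = 28 + 3·169 + 2·949 − 4·761 = -611
  S = 16 + 3·949 + 5·(-611) = -192
Policy B (C := 91):
  F = 153
  C = 91
  R = 254 + 3·153 = 713
  E = 28 + 3·153 + 2·91 − 4·713 = -2183
  S = 16 + 3·91 + 5·(-2183) = -10626
Policy C (E + 24, R := 167):
  F = 153
  C = 104 + 5·153 = 869
  R = 167
  E = 28 + 3·153 + 2·869 − 4·167 (+24 from intervention) = 1581
  S = 16 + 3·869 + 5·1581 = 10528
Comparing — Policy A: S=-192, Policy B: S=-10626, Policy C: S=10528. Highest is 10528 (Policy C).

10528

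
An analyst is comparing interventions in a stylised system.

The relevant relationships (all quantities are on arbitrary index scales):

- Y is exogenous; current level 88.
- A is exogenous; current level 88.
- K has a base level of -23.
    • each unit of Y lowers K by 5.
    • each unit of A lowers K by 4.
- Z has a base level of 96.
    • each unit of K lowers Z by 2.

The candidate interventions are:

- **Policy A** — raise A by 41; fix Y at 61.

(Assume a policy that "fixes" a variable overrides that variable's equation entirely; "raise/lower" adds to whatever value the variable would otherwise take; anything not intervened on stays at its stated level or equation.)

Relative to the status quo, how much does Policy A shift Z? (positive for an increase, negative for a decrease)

58

Baseline:
  Y = 88
  A = 88
  K = -23 − 5·88 − 4·88 = -815
  Z = 96 − 2·(-815) = 1726
Policy A (A + 41, Y := 61):
  Y = 61
  A = 88 + 41 = 129
  K = -23 − 5·61 − 4·129 = -844
  Z = 96 − 2·(-844) = 1784
Change in Z: 1784 − 1726 = 58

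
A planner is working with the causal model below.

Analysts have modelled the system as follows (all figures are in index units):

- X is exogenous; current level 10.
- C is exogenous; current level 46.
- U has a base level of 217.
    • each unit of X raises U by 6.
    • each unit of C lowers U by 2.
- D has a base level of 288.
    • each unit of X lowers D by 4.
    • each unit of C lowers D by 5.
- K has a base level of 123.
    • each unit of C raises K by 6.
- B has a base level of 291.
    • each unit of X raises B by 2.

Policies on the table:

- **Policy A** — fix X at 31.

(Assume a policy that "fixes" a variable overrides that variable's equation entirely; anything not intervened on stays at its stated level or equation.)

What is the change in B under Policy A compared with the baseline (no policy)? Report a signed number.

42

Baseline:
  X = 10
  B = 291 + 2·10 = 311
Policy A (X := 31):
  X = 31
  B = 291 + 2·31 = 353
Change in B: 353 − 311 = 42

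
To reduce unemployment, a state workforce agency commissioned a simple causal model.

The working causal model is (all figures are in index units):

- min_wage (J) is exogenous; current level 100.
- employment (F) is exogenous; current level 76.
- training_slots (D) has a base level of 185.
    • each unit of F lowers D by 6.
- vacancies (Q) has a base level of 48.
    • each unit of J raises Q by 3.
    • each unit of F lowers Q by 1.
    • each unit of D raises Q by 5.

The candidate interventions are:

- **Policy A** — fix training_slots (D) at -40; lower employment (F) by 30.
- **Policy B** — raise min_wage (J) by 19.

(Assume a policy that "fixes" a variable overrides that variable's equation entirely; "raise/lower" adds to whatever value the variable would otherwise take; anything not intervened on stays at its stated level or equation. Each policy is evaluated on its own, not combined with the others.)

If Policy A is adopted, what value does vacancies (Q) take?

102

Policy A (D := -40, F − 30):
  J = 100
  F = 76 − 30 = 46
  D = -40
  Q = 48 + 3·100 − 46 + 5·(-40) = 102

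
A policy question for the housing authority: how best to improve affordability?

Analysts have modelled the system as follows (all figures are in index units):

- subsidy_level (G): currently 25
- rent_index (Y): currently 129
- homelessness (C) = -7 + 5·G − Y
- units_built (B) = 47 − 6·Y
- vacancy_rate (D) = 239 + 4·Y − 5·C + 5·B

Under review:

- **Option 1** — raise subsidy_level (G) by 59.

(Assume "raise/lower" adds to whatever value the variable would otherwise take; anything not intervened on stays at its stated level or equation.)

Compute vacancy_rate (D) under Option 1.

Option 1 (G + 59):
  G = 25 + 59 = 84
  Y = 129
  C = -7 + 5·84 − 129 = 284
  B = 47 − 6·129 = -727
  D = 239 + 4·129 − 5·284 + 5·(-727) = -4300

-4300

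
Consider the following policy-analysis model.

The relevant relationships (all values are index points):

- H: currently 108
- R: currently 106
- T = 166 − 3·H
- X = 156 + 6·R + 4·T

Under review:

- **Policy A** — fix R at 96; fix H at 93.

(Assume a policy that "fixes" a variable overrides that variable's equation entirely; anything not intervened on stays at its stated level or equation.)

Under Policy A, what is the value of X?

Policy A (R := 96, H := 93):
  H = 93
  R = 96
  T = 166 − 3·93 = -113
  X = 156 + 6·96 + 4·(-113) = 280

280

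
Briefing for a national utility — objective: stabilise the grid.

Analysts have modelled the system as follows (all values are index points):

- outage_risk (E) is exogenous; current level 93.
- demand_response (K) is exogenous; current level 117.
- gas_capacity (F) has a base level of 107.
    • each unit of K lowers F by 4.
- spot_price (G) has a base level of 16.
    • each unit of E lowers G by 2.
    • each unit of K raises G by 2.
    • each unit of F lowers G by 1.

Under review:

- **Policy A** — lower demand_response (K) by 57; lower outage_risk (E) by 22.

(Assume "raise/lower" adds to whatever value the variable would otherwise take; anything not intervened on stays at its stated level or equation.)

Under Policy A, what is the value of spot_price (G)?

127

Policy A (K − 57, E − 22):
  E = 93 − 22 = 71
  K = 117 − 57 = 60
  F = 107 − 4·60 = -133
  G = 16 − 2·71 + 2·60 − (-133) = 127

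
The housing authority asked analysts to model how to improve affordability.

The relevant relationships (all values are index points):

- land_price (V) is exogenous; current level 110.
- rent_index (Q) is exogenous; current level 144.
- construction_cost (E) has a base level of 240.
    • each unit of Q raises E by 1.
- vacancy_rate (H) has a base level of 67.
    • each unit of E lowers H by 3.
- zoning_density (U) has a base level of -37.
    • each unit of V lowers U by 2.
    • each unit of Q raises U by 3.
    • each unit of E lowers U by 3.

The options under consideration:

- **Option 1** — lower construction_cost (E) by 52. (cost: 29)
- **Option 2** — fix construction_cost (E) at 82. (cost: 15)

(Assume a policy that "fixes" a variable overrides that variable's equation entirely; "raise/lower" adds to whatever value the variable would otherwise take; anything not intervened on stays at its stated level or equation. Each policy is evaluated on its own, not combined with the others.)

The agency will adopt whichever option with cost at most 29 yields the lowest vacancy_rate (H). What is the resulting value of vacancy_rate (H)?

Option 1 (E − 52):
  Q = 144
  E = 240 + 144 (−52 from intervention) = 332
  H = 67 − 3·332 = -929
Option 2 (E := 82):
  Q = 144
  E = 82
  H = 67 − 3·82 = -179
Comparing — Option 1: H=-929, Option 2: H=-179. Lowest is -929 (Option 1).

-929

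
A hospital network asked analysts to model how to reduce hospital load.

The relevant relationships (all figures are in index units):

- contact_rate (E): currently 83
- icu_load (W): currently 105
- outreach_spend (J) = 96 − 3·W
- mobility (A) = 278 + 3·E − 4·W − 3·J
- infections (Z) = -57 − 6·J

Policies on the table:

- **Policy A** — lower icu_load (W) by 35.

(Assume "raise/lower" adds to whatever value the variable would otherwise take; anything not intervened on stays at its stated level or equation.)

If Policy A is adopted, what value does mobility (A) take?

589

Policy A (W − 35):
  E = 83
  W = 105 − 35 = 70
  J = 96 − 3·70 = -114
  A = 278 + 3·83 − 4·70 − 3·(-114) = 589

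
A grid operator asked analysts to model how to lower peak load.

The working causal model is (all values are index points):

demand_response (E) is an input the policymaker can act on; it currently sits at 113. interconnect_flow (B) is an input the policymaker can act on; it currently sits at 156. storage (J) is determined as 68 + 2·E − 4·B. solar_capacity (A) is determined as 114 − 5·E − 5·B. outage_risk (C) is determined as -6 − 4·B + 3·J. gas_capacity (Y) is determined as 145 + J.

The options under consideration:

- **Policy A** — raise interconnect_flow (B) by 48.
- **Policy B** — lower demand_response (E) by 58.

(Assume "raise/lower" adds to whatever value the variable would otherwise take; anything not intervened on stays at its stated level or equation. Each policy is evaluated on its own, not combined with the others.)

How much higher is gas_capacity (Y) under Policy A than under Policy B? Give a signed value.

-76

Policy A (B + 48):
  E = 113
  B = 156 + 48 = 204
  J = 68 + 2·113 − 4·204 = -522
  Y = 145 + (-522) = -377
Policy B (E − 58):
  E = 113 − 58 = 55
  B = 156
  J = 68 + 2·55 − 4·156 = -446
  Y = 145 + (-446) = -301
Y: -377 − (-301) = -76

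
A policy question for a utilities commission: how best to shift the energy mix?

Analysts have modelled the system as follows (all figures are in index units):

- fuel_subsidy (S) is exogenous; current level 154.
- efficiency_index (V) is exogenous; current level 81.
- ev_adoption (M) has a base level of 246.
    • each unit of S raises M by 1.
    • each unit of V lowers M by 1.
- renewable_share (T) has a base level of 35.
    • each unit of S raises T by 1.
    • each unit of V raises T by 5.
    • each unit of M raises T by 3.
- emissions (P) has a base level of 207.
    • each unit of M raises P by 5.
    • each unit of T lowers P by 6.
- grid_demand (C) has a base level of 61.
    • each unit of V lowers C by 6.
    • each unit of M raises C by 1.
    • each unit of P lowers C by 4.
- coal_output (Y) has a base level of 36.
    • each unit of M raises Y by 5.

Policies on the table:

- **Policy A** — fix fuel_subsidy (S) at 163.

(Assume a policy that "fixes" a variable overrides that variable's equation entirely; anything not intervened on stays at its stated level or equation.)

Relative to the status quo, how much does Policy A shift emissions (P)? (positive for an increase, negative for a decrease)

Baseline:
  S = 154
  V = 81
  M = 246 + 154 − 81 = 319
  T = 35 + 154 + 5·81 + 3·319 = 1551
  P = 207 + 5·319 − 6·1551 = -7504
Policy A (S := 163):
  S = 163
  V = 81
  M = 246 + 163 − 81 = 328
  T = 35 + 163 + 5·81 + 3·328 = 1587
  P = 207 + 5·328 − 6·1587 = -7675
Change in P: -7675 − (-7504) = -171

-171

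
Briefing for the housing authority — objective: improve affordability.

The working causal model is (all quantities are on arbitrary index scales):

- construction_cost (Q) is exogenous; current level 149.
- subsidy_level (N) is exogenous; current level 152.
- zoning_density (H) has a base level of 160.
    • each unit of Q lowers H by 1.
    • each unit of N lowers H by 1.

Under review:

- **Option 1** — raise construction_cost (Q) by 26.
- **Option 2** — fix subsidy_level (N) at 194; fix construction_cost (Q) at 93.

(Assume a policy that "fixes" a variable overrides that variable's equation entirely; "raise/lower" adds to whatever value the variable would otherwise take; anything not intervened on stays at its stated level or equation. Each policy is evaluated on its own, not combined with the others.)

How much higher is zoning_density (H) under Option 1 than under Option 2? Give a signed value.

Option 1 (Q + 26):
  Q = 149 + 26 = 175
  N = 152
  H = 160 − 175 − 152 = -167
Option 2 (N := 194, Q := 93):
  Q = 93
  N = 194
  H = 160 − 93 − 194 = -127
H: -167 − (-127) = -40

-40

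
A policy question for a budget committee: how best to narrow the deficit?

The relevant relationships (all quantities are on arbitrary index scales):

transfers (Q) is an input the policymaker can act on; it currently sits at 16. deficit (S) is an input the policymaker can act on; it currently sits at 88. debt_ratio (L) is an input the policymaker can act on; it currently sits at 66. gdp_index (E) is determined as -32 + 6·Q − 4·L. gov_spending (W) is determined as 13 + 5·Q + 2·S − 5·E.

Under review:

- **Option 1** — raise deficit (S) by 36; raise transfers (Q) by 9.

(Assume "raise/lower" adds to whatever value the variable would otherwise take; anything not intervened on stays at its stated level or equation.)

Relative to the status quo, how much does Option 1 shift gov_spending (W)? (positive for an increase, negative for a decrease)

-153

Baseline:
  Q = 16
  S = 88
  L = 66
  E = -32 + 6·16 − 4·66 = -200
  W = 13 + 5·16 + 2·88 − 5·(-200) = 1269
Option 1 (S + 36, Q + 9):
  Q = 16 + 9 = 25
  S = 88 + 36 = 124
  L = 66
  E = -32 + 6·25 − 4·66 = -146
  W = 13 + 5·25 + 2·124 − 5·(-146) = 1116
Change in W: 1116 − 1269 = -153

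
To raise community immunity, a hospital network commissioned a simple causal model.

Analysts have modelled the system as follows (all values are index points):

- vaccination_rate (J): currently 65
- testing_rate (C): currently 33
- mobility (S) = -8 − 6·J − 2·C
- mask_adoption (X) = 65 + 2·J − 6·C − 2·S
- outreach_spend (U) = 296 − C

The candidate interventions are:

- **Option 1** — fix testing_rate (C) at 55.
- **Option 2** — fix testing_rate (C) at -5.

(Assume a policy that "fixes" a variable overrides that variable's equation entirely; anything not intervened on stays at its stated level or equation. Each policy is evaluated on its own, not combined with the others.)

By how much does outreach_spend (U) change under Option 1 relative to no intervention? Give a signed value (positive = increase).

Baseline:
  C = 33
  U = 296 − 33 = 263
Option 1 (C := 55):
  C = 55
  U = 296 − 55 = 241
Change in U: 241 − 263 = -22

-22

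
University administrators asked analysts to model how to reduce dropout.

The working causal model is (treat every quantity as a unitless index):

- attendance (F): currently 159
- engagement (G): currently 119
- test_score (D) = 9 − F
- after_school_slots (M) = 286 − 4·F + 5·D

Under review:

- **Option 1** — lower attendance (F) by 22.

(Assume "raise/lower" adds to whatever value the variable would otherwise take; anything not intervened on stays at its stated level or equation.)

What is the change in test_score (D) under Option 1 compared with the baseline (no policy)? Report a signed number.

22

Baseline:
  F = 159
  D = 9 − 159 = -150
Option 1 (F − 22):
  F = 159 − 22 = 137
  D = 9 − 137 = -128
Change in D: -128 − (-150) = 22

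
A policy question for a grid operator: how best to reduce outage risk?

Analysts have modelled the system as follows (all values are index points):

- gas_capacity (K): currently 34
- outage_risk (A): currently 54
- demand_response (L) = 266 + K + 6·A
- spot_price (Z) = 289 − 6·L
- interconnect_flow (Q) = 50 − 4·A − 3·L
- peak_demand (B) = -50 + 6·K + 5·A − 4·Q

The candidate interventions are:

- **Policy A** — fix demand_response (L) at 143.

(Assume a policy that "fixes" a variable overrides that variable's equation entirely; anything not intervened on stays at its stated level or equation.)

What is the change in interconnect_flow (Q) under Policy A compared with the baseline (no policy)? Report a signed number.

Baseline:
  K = 34
  A = 54
  L = 266 + 34 + 6·54 = 624
  Q = 50 − 4·54 − 3·624 = -2038
Policy A (L := 143):
  K = 34
  A = 54
  L = 143
  Q = 50 − 4·54 − 3·143 = -595
Change in Q: -595 − (-2038) = 1443

1443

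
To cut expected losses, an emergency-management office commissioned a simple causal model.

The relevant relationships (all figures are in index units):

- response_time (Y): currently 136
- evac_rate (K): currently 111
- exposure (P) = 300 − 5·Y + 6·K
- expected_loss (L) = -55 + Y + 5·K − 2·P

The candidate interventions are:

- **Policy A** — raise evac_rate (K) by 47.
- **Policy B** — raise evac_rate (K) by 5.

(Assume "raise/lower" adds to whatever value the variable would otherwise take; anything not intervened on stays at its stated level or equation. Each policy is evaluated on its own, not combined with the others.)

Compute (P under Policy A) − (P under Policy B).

252

Policy A (K + 47):
  Y = 136
  K = 111 + 47 = 158
  P = 300 − 5·136 + 6·158 = 568
Policy B (K + 5):
  Y = 136
  K = 111 + 5 = 116
  P = 300 − 5·136 + 6·116 = 316
P: 568 − 316 = 252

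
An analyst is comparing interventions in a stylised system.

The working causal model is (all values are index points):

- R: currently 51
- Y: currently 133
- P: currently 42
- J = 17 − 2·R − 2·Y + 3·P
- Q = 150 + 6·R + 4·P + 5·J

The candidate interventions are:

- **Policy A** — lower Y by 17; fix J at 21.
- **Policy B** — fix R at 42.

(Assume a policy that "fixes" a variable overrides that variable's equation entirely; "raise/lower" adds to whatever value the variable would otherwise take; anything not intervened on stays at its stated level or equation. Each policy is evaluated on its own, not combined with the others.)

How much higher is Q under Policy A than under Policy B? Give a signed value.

1194

Policy A (Y − 17, J := 21):
  R = 51
  Y = 133 − 17 = 116
  P = 42
  J = 21
  Q = 150 + 6·51 + 4·42 + 5·21 = 729
Policy B (R := 42):
  R = 42
  Y = 133
  P = 42
  J = 17 − 2·42 − 2·133 + 3·42 = -207
  Q = 150 + 6·42 + 4·42 + 5·(-207) = -465
Q: 729 − (-465) = 1194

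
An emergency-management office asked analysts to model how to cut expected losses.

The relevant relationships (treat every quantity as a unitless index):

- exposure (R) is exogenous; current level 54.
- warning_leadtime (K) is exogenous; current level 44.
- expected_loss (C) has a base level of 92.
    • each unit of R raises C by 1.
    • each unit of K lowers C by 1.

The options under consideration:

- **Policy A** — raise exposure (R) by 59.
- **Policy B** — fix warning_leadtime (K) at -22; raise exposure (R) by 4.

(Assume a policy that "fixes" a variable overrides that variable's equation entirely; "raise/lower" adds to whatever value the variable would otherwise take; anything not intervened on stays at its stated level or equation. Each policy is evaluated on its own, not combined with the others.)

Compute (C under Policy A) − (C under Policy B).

-11

Policy A (R + 59):
  R = 54 + 59 = 113
  K = 44
  C = 92 + 113 − 44 = 161
Policy B (K := -22, R + 4):
  R = 54 + 4 = 58
  K = -22
  C = 92 + 58 − (-22) = 172
C: 161 − 172 = -11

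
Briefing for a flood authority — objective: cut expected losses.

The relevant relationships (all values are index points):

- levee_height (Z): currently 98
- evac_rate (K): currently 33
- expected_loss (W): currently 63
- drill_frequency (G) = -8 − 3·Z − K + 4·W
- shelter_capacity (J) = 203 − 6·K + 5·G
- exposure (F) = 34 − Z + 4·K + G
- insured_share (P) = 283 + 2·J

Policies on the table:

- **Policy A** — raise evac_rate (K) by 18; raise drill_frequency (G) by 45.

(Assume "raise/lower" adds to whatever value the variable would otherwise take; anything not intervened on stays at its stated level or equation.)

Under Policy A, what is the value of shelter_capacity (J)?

Policy A (K + 18, G + 45):
  Z = 98
  K = 33 + 18 = 51
  W = 63
  G = -8 − 3·98 − 51 + 4·63 (+45 from intervention) = -56
  J = 203 − 6·51 + 5·(-56) = -383

-383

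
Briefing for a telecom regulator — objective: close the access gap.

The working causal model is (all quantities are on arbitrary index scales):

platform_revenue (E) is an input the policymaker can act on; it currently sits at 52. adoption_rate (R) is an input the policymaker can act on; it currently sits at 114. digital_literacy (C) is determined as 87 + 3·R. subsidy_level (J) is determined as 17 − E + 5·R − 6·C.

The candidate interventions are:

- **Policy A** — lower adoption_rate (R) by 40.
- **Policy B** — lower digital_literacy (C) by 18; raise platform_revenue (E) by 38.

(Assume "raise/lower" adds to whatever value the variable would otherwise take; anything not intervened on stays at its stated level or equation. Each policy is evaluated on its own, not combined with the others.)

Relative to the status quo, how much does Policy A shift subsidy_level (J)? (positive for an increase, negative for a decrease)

Baseline:
  E = 52
  R = 114
  C = 87 + 3·114 = 429
  J = 17 − 52 + 5·114 − 6·429 = -2039
Policy A (R − 40):
  E = 52
  R = 114 − 40 = 74
  C = 87 + 3·74 = 309
  J = 17 − 52 + 5·74 − 6·309 = -1519
Change in J: -1519 − (-2039) = 520

520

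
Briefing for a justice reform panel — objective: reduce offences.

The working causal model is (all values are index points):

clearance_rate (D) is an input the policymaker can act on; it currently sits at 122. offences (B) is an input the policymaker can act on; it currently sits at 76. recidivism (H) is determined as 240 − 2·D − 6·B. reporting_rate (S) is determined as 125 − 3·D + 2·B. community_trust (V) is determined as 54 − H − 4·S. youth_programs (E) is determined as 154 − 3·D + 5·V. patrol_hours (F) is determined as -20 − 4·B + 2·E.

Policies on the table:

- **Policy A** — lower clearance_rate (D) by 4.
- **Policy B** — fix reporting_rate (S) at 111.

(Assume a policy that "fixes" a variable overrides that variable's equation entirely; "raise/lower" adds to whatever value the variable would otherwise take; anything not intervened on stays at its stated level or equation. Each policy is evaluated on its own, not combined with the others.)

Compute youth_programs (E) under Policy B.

138

Policy B (S := 111):
  D = 122
  B = 76
  H = 240 − 2·122 − 6·76 = -460
  S = 111
  V = 54 − (-460) − 4·111 = 70
  E = 154 − 3·122 + 5·70 = 138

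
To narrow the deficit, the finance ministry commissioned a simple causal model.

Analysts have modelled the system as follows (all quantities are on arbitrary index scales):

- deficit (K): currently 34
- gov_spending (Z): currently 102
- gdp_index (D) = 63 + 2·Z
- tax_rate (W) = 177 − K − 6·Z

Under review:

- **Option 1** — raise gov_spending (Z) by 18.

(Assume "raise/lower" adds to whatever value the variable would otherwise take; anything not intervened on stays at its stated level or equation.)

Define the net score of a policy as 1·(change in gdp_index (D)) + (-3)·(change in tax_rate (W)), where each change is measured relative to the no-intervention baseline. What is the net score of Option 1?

Baseline:
  K = 34
  Z = 102
  D = 63 + 2·102 = 267
  W = 177 − 34 − 6·102 = -469
Option 1 (Z + 18):
  K = 34
  Z = 102 + 18 = 120
  D = 63 + 2·120 = 303
  W = 177 − 34 − 6·120 = -577
ΔD = 303 − 267 = 36; ΔW = -577 − (-469) = -108
Score = 1·36 + (-3)·(-108) = 360

360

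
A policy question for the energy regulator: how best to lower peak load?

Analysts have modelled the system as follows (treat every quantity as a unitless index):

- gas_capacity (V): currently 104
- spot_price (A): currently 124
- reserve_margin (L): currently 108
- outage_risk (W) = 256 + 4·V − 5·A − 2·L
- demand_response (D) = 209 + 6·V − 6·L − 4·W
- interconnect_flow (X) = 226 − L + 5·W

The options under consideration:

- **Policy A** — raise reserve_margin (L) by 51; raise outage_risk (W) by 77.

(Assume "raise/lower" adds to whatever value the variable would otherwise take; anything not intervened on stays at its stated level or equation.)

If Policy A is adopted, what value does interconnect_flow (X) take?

Policy A (L + 51, W + 77):
  V = 104
  A = 124
  L = 108 + 51 = 159
  W = 256 + 4·104 − 5·124 − 2·159 (+77 from intervention) = -189
  X = 226 − 159 + 5·(-189) = -878

-878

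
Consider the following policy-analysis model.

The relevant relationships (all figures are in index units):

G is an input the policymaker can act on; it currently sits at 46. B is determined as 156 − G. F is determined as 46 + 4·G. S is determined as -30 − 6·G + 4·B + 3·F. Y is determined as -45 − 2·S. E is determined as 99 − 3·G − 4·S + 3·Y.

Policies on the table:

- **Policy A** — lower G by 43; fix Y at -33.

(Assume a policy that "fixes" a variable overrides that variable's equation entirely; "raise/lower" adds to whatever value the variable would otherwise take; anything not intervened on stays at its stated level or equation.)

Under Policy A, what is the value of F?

Policy A (G − 43, Y := -33):
  G = 46 − 43 = 3
  F = 46 + 4·3 = 58

58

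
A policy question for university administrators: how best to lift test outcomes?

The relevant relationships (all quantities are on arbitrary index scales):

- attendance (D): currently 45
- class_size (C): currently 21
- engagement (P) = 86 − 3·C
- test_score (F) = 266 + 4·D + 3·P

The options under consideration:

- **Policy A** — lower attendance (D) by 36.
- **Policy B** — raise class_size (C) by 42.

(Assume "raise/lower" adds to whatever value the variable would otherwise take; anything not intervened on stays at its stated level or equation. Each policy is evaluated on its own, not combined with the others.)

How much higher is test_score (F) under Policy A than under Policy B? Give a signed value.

Policy A (D − 36):
  D = 45 − 36 = 9
  C = 21
  P = 86 − 3·21 = 23
  F = 266 + 4·9 + 3·23 = 371
Policy B (C + 42):
  D = 45
  C = 21 + 42 = 63
  P = 86 − 3·63 = -103
  F = 266 + 4·45 + 3·(-103) = 137
F: 371 − 137 = 234

234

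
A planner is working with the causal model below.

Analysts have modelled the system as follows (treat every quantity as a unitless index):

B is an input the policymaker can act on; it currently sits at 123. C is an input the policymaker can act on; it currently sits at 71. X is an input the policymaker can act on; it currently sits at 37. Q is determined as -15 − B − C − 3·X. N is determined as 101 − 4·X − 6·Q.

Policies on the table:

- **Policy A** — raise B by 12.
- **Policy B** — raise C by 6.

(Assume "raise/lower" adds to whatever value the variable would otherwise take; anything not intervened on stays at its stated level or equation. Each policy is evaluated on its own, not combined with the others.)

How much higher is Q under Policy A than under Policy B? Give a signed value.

-6

Policy A (B + 12):
  B = 123 + 12 = 135
  C = 71
  X = 37
  Q = -15 − 135 − 71 − 3·37 = -332
Policy B (C + 6):
  B = 123
  C = 71 + 6 = 77
  X = 37
  Q = -15 − 123 − 77 − 3·37 = -326
Q: -332 − (-326) = -6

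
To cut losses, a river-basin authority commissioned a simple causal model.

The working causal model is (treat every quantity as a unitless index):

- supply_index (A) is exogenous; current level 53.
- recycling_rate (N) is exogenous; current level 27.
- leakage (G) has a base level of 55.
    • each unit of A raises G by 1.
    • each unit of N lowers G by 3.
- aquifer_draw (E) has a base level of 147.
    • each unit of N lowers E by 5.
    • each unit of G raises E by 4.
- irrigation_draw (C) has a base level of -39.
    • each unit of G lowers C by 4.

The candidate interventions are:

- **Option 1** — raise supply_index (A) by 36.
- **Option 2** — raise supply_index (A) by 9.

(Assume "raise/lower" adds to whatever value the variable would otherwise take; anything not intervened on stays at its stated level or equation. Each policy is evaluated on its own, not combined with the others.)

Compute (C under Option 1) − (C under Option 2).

-108

Option 1 (A + 36):
  A = 53 + 36 = 89
  N = 27
  G = 55 + 89 − 3·27 = 63
  C = -39 − 4·63 = -291
Option 2 (A + 9):
  A = 53 + 9 = 62
  N = 27
  G = 55 + 62 − 3·27 = 36
  C = -39 − 4·36 = -183
C: -291 − (-183) = -108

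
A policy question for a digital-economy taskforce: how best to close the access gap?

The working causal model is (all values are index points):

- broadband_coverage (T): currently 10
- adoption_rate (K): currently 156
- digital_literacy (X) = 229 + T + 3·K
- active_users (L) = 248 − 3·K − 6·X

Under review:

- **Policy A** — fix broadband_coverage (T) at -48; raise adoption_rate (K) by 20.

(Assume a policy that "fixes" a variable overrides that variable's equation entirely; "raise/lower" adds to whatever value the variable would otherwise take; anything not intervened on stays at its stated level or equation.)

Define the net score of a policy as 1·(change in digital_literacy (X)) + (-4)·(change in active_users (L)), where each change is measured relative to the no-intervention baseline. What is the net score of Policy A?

290

Baseline:
  T = 10
  K = 156
  X = 229 + 10 + 3·156 = 707
  L = 248 − 3·156 − 6·707 = -4462
Policy A (T := -48, K + 20):
  T = -48
  K = 156 + 20 = 176
  X = 229 + (-48) + 3·176 = 709
  L = 248 − 3·176 − 6·709 = -4534
ΔX = 709 − 707 = 2; ΔL = -4534 − (-4462) = -72
Score = 1·2 + (-4)·(-72) = 290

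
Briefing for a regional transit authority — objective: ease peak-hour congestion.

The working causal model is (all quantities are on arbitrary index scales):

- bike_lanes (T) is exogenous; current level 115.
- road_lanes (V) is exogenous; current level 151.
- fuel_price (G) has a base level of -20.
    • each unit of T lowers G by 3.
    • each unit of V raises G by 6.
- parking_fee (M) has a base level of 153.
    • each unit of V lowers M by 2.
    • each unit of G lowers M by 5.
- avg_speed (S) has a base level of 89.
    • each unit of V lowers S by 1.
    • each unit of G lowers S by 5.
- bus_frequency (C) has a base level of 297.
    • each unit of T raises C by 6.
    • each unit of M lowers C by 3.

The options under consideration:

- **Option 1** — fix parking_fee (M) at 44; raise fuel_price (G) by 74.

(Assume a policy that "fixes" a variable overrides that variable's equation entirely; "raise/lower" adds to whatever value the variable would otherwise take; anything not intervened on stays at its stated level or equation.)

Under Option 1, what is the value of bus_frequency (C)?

855

Option 1 (M := 44, G + 74):
  T = 115
  V = 151
  G = -20 − 3·115 + 6·151 (+74 from intervention) = 615
  M = 44
  C = 297 + 6·115 − 3·44 = 855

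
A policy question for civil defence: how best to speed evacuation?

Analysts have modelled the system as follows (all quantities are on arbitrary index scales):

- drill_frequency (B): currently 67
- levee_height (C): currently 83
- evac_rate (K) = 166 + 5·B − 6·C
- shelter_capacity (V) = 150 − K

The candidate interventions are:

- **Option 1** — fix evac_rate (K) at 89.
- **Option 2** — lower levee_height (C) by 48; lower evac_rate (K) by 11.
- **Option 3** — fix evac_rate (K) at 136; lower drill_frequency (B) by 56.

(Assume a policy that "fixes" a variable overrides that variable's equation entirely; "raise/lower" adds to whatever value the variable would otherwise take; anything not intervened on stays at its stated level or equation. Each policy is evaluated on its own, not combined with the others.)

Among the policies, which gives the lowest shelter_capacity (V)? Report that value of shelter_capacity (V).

-130

Option 1 (K := 89):
  B = 67
  C = 83
  K = 89
  V = 150 − 89 = 61
Option 2 (C − 48, K − 11):
  B = 67
  C = 83 − 48 = 35
  K = 166 + 5·67 − 6·35 (−11 from intervention) = 280
  V = 150 − 280 = -130
Option 3 (K := 136, B − 56):
  B = 67 − 56 = 11
  C = 83
  K = 136
  V = 150 − 136 = 14
Comparing — Option 1: V=61, Option 2: V=-130, Option 3: V=14. Lowest is -130 (Option 2).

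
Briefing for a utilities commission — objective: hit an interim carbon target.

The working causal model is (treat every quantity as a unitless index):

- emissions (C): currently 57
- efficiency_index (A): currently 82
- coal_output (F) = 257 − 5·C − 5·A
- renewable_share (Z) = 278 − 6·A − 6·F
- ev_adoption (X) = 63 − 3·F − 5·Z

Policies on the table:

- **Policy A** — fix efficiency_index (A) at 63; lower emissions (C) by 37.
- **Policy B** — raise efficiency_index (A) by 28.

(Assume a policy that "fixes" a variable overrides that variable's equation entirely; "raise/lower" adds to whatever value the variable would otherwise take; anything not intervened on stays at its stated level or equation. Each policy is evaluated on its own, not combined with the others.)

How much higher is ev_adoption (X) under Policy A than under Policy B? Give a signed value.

Policy A (A := 63, C − 37):
  C = 57 − 37 = 20
  A = 63
  F = 257 − 5·20 − 5·63 = -158
  Z = 278 − 6·63 − 6·(-158) = 848
  X = 63 − 3·(-158) − 5·848 = -3703
Policy B (A + 28):
  C = 57
  A = 82 + 28 = 110
  F = 257 − 5·57 − 5·110 = -578
  Z = 278 − 6·110 − 6·(-578) = 3086
  X = 63 − 3·(-578) − 5·3086 = -13633
X: -3703 − (-13633) = 9930

9930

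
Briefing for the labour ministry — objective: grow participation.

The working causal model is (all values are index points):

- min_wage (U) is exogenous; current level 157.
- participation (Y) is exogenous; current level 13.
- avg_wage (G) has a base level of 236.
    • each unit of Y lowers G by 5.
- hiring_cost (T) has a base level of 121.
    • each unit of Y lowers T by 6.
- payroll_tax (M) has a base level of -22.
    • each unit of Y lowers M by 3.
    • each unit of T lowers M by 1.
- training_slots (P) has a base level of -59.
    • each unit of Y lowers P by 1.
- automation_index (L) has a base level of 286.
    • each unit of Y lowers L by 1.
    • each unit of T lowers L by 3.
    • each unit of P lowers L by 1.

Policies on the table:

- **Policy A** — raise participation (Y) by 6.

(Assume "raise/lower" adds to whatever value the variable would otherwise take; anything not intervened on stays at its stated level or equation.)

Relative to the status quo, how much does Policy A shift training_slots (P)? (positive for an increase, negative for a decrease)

Baseline:
  Y = 13
  P = -59 − 13 = -72
Policy A (Y + 6):
  Y = 13 + 6 = 19
  P = -59 − 19 = -78
Change in P: -78 − (-72) = -6

-6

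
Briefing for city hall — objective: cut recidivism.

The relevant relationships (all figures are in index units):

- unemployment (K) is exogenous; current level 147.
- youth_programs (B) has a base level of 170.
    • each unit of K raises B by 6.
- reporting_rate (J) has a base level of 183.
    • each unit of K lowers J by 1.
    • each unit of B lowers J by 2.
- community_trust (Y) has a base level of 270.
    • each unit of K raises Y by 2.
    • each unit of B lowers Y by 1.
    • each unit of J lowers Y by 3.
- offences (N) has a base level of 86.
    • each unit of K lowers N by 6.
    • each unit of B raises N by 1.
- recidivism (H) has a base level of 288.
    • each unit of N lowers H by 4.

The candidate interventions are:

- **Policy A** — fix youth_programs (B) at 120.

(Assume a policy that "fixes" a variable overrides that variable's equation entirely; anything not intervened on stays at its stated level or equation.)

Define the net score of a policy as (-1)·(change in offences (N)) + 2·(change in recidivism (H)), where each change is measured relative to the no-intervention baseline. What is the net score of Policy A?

8388

Baseline:
  K = 147
  B = 170 + 6·147 = 1052
  N = 86 − 6·147 + 1052 = 256
  H = 288 − 4·256 = -736
Policy A (B := 120):
  K = 147
  B = 120
  N = 86 − 6·147 + 120 = -676
  H = 288 − 4·(-676) = 2992
ΔN = -676 − 256 = -932; ΔH = 2992 − (-736) = 3728
Score = (-1)·(-932) + 2·3728 = 8388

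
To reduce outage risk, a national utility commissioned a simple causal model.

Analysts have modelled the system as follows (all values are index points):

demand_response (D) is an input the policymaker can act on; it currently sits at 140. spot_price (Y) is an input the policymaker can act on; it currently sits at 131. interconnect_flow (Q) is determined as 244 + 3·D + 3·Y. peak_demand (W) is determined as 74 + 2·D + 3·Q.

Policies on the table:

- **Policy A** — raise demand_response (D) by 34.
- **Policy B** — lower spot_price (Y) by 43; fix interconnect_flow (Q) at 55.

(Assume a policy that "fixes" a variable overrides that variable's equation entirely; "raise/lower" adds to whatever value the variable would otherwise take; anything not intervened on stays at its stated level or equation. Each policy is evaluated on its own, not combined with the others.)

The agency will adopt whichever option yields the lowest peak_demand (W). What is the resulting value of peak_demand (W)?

519

Policy A (D + 34):
  D = 140 + 34 = 174
  Y = 131
  Q = 244 + 3·174 + 3·131 = 1159
  W = 74 + 2·174 + 3·1159 = 3899
Policy B (Y − 43, Q := 55):
  D = 140
  Y = 131 − 43 = 88
  Q = 55
  W = 74 + 2·140 + 3·55 = 519
Comparing — Policy A: W=3899, Policy B: W=519. Lowest is 519 (Policy B).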